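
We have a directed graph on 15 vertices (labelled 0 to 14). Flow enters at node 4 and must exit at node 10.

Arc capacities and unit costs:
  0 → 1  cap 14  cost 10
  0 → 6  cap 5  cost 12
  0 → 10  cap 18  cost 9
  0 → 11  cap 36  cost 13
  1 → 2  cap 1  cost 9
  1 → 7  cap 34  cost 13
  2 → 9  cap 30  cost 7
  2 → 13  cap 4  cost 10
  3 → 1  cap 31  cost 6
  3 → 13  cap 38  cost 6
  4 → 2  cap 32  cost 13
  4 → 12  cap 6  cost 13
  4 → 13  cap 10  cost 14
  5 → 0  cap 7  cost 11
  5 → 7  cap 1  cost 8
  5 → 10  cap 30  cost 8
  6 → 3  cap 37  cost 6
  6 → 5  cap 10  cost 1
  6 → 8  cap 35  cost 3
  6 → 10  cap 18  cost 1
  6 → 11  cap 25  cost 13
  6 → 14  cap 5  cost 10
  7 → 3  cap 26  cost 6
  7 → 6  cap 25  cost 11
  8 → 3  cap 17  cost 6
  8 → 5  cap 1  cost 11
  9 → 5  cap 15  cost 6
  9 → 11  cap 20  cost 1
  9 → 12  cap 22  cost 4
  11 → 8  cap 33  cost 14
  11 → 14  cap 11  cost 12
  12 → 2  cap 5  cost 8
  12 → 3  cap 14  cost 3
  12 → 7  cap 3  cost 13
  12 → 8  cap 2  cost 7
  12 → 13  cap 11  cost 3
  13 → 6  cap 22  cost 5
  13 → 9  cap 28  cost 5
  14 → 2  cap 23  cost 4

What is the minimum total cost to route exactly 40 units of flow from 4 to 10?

Minimum cost for 40 units: 1220

shortest-cost path #1: 4→13→6→10 push 10 @ unit cost 20 (adds 200)
shortest-cost path #2: 4→12→13→6→10 push 6 @ unit cost 22 (adds 132)
shortest-cost path #3: 4→2→13→6→10 push 2 @ unit cost 29 (adds 58)
shortest-cost path #4: 4→2→9→5→10 push 15 @ unit cost 34 (adds 510)
shortest-cost path #5: 4→2→13→6→5→10 push 2 @ unit cost 37 (adds 74)
shortest-cost path #6: 4→2→9→12→13→6→5→10 push 2 @ unit cost 41 (adds 82)
shortest-cost path #7: 4→2→9→12→8→5→10 push 1 @ unit cost 50 (adds 50)
shortest-cost path #8: 4→2→9→12→7→6→5→10 push 2 @ unit cost 57 (adds 114)
total cost = 1220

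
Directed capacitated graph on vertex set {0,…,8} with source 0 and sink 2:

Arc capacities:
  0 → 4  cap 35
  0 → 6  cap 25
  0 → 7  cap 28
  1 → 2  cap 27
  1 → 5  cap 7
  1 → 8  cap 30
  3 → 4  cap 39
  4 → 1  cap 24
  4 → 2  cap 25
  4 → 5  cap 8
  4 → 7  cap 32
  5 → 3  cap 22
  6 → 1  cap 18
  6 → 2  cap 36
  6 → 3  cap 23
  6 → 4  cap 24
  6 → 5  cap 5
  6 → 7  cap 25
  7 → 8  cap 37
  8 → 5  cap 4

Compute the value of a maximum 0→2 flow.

augment #1: 0→4→2 bottleneck 25, total now 25
augment #2: 0→6→2 bottleneck 25, total now 50
augment #3: 0→4→1→2 bottleneck 10, total now 60
augment #4: 0→7→8→5→3→4→1→2 bottleneck 4, total now 64

Maximum flow value: 64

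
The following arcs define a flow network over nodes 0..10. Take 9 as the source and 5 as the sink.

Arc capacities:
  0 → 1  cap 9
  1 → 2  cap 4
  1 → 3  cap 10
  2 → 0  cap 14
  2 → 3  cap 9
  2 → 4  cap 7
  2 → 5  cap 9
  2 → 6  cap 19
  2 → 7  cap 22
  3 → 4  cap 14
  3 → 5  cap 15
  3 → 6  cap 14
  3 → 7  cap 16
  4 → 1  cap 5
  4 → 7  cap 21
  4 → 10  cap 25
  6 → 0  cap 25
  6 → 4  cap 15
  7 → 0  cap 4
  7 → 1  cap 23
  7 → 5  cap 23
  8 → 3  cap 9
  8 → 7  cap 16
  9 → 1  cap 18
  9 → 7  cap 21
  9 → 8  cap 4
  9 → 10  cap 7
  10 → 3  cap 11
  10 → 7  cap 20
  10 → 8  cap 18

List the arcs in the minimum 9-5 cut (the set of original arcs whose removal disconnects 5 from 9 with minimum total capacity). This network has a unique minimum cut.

Min-cut arcs: {(1,2), (3,5), (7,5)} (total capacity 42)

augment #1: 9→7→5 push 21
augment #2: 9→1→2→5 push 4
augment #3: 9→1→3→5 push 10
augment #4: 9→8→3→5 push 4
augment #5: 9→10→3→5 push 1
augment #6: 9→10→7→5 push 2
max flow = 42; residual-reachable set from 9 gives S-side
cut edges (S→T): {(1,2), (3,5), (7,5)} total cap 42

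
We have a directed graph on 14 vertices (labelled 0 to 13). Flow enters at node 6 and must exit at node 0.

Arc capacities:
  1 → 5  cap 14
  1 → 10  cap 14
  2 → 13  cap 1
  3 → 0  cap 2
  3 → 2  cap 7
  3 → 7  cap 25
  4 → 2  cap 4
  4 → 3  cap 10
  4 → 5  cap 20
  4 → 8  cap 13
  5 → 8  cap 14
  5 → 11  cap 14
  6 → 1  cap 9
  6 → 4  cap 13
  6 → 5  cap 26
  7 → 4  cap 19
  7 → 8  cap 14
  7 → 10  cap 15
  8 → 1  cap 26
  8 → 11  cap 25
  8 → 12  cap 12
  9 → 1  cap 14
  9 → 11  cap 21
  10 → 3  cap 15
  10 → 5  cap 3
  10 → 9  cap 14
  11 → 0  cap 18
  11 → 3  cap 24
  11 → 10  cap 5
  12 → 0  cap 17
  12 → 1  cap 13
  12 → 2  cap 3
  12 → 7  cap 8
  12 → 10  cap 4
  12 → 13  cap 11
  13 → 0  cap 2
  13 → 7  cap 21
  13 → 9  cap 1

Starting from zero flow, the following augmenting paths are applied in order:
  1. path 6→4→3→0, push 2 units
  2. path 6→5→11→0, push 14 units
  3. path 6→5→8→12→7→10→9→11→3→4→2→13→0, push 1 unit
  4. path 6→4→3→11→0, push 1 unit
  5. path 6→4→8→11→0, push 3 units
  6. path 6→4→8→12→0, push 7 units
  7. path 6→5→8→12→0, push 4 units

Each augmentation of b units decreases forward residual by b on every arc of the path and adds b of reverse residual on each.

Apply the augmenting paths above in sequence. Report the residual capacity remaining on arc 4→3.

Residual capacity of (4,3): 8

after path 1 (6→4→3→0, push 2): res(4,3)=8
after path 2 (6→5→11→0, push 14): res(4,3)=8
after path 3 (6→5→8→12→7→10→9→11→3→4→2→13→0, push 1): res(4,3)=9
after path 4 (6→4→3→11→0, push 1): res(4,3)=8
after path 5 (6→4→8→11→0, push 3): res(4,3)=8
after path 6 (6→4→8→12→0, push 7): res(4,3)=8
after path 7 (6→5→8→12→0, push 4): res(4,3)=8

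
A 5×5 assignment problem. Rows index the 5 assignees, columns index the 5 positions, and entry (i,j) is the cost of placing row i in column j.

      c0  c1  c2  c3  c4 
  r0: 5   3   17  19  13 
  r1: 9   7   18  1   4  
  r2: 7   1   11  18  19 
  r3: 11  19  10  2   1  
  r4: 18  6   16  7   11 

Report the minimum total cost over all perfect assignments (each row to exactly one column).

Minimum assignment cost: 24

one of 2 optimal assignments: row0→col0 (cost 5), row1→col3 (cost 1), row2→col1 (cost 1), row3→col4 (cost 1), row4→col2 (cost 16)
total = 5 + 1 + 1 + 1 + 16 = 24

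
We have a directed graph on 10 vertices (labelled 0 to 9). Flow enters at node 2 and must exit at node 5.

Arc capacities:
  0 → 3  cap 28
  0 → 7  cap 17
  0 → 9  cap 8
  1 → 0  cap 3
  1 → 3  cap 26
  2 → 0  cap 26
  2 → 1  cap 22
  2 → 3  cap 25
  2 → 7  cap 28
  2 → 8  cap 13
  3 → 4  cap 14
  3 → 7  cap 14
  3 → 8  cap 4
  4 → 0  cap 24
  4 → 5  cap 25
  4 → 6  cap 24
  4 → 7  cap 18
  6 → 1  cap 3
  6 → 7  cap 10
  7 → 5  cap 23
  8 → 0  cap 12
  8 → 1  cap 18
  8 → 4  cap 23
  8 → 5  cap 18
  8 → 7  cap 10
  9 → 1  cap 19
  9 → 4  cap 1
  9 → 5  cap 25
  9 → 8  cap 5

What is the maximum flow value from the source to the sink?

Maximum flow value: 62

augment #1: 2→7→5 bottleneck 23, total now 23
augment #2: 2→8→5 bottleneck 13, total now 36
augment #3: 2→0→9→5 bottleneck 8, total now 44
augment #4: 2→3→4→5 bottleneck 14, total now 58
augment #5: 2→3→8→5 bottleneck 4, total now 62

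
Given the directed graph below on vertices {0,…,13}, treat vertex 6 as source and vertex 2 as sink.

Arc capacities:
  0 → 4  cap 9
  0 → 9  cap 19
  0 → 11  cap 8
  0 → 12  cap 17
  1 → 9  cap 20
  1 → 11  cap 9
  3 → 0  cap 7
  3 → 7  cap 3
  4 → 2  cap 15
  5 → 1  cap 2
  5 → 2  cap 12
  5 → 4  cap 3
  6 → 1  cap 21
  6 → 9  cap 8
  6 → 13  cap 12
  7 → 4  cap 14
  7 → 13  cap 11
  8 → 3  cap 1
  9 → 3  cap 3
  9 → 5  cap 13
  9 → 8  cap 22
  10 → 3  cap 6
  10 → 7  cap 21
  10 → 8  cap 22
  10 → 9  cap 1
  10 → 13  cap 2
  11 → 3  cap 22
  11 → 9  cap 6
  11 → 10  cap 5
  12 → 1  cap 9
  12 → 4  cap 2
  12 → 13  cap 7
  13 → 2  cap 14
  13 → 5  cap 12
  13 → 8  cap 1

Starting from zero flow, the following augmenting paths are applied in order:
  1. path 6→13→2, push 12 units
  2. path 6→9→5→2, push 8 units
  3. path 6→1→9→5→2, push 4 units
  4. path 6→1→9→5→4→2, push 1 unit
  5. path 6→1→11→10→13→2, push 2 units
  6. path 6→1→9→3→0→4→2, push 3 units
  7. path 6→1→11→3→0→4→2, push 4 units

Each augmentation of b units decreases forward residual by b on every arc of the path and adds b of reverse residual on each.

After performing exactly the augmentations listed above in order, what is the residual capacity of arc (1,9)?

Residual capacity of (1,9): 12

after path 1 (6→13→2, push 12): res(1,9)=20
after path 2 (6→9→5→2, push 8): res(1,9)=20
after path 3 (6→1→9→5→2, push 4): res(1,9)=16
after path 4 (6→1→9→5→4→2, push 1): res(1,9)=15
after path 5 (6→1→11→10→13→2, push 2): res(1,9)=15
after path 6 (6→1→9→3→0→4→2, push 3): res(1,9)=12
after path 7 (6→1→11→3→0→4→2, push 4): res(1,9)=12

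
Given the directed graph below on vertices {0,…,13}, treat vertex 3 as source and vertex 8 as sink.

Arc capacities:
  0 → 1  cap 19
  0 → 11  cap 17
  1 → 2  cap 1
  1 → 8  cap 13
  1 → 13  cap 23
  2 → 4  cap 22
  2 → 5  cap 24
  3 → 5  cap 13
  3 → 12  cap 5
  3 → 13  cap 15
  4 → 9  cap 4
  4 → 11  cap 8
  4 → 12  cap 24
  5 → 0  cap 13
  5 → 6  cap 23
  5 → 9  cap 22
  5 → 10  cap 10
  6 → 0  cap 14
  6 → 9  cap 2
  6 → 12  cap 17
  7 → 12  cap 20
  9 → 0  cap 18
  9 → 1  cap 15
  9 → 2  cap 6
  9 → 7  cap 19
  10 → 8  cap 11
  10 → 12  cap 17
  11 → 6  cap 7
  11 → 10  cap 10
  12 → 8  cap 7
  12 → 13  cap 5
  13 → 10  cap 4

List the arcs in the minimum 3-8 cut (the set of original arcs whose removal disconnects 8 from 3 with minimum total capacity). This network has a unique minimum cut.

Min-cut arcs: {(3,5), (3,12), (13,10)} (total capacity 22)

augment #1: 3→12→8 push 5
augment #2: 3→5→10→8 push 10
augment #3: 3→13→10→8 push 1
augment #4: 3→5→0→1→8 push 3
augment #5: 3→13→10→12→8 push 2
augment #6: 3→13→10→5→0→1→8 push 1
max flow = 22; residual-reachable set from 3 gives S-side
cut edges (S→T): {(3,5), (3,12), (13,10)} total cap 22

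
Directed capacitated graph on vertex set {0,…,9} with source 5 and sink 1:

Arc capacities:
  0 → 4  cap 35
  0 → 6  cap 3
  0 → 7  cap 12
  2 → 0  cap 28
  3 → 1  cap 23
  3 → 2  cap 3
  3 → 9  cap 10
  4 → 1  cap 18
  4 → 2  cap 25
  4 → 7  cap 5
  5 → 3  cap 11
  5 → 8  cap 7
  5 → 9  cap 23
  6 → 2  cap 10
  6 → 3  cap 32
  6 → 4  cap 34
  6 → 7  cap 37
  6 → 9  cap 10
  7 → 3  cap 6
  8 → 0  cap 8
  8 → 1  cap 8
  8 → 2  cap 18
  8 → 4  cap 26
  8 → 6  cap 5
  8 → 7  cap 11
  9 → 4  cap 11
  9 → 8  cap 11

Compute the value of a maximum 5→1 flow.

augment #1: 5→3→1 bottleneck 11, total now 11
augment #2: 5→8→1 bottleneck 7, total now 18
augment #3: 5→9→4→1 bottleneck 11, total now 29
augment #4: 5→9→8→1 bottleneck 1, total now 30
augment #5: 5→9→8→4→1 bottleneck 7, total now 37
augment #6: 5→9→8→6→3→1 bottleneck 3, total now 40

Maximum flow value: 40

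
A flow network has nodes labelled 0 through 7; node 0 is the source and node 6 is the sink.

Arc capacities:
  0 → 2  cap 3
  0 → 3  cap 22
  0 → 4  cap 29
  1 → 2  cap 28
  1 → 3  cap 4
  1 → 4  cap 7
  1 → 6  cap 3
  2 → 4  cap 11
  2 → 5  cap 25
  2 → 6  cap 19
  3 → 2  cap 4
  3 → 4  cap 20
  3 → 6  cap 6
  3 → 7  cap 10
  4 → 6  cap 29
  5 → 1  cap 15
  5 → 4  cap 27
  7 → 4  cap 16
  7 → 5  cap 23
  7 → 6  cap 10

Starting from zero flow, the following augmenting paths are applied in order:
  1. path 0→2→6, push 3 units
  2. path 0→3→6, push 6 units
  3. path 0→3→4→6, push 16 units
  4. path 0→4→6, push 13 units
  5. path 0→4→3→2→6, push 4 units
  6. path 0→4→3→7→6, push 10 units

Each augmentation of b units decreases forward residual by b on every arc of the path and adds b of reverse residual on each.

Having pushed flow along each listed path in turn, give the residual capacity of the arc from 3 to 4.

Residual capacity of (3,4): 18

after path 1 (0→2→6, push 3): res(3,4)=20
after path 2 (0→3→6, push 6): res(3,4)=20
after path 3 (0→3→4→6, push 16): res(3,4)=4
after path 4 (0→4→6, push 13): res(3,4)=4
after path 5 (0→4→3→2→6, push 4): res(3,4)=8
after path 6 (0→4→3→7→6, push 10): res(3,4)=18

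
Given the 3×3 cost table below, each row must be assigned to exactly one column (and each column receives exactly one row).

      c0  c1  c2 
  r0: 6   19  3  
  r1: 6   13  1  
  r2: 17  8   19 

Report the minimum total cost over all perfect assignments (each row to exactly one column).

Minimum assignment cost: 15

optimal assignment: row0→col0 (cost 6), row1→col2 (cost 1), row2→col1 (cost 8)
total = 6 + 1 + 8 = 15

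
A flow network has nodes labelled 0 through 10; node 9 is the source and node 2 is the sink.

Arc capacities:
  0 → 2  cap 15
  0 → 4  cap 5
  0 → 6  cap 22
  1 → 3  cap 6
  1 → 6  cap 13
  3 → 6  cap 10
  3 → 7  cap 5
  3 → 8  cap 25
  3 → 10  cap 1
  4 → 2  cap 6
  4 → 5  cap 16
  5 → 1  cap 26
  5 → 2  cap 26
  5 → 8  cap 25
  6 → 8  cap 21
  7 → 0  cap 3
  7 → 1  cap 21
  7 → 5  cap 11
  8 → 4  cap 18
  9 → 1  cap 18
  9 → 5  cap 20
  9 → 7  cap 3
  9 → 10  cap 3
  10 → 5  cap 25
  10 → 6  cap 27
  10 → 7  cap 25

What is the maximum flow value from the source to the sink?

Maximum flow value: 35

augment #1: 9→5→2 bottleneck 20, total now 20
augment #2: 9→7→0→2 bottleneck 3, total now 23
augment #3: 9→10→5→2 bottleneck 3, total now 26
augment #4: 9→1→3→7→5→2 bottleneck 3, total now 29
augment #5: 9→1→3→8→4→2 bottleneck 3, total now 32
augment #6: 9→1→6→8→4→2 bottleneck 3, total now 35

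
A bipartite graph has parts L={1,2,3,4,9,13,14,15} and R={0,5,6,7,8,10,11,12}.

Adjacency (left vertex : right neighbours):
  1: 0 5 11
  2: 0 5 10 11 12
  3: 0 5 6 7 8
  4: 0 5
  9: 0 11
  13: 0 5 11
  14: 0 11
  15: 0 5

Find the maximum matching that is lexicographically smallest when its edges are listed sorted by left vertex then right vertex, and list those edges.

|M| = 5 (so the lex-smallest maximum matching has 5 edges)
process left vertices in ascending order; for each, take the smallest-labelled available neighbour that still permits 5 edges overall, or leave it unmatched if none does
lex-smallest matching: {1-0, 2-10, 3-6, 4-5, 9-11}

Lex-smallest maximum matching: {(1,0), (2,10), (3,6), (4,5), (9,11)}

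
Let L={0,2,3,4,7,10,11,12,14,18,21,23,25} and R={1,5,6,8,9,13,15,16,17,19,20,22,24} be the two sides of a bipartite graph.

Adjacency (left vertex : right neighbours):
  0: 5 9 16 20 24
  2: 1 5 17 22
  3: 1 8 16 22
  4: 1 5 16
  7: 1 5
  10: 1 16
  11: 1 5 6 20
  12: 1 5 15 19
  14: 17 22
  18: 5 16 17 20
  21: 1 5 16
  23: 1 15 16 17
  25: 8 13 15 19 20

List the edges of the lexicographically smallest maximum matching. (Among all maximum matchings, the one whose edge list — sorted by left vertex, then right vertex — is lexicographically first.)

|M| = 12 (so the lex-smallest maximum matching has 12 edges)
process left vertices in ascending order; for each, take the smallest-labelled available neighbour that still permits 12 edges overall, or leave it unmatched if none does
lex-smallest matching: {0-9, 2-17, 3-8, 4-1, 7-5, 10-16, 11-6, 12-19, 14-22, 18-20, 23-15, 25-13}

Lex-smallest maximum matching: {(0,9), (2,17), (3,8), (4,1), (7,5), (10,16), (11,6), (12,19), (14,22), (18,20), (23,15), (25,13)}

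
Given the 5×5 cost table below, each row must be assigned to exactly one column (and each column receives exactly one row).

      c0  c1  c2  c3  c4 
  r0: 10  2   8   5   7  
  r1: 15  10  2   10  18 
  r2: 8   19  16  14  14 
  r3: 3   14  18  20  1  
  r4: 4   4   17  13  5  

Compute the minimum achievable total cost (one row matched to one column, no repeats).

optimal assignment: row0→col3 (cost 5), row1→col2 (cost 2), row2→col0 (cost 8), row3→col4 (cost 1), row4→col1 (cost 4)
total = 5 + 2 + 8 + 1 + 4 = 20

Minimum assignment cost: 20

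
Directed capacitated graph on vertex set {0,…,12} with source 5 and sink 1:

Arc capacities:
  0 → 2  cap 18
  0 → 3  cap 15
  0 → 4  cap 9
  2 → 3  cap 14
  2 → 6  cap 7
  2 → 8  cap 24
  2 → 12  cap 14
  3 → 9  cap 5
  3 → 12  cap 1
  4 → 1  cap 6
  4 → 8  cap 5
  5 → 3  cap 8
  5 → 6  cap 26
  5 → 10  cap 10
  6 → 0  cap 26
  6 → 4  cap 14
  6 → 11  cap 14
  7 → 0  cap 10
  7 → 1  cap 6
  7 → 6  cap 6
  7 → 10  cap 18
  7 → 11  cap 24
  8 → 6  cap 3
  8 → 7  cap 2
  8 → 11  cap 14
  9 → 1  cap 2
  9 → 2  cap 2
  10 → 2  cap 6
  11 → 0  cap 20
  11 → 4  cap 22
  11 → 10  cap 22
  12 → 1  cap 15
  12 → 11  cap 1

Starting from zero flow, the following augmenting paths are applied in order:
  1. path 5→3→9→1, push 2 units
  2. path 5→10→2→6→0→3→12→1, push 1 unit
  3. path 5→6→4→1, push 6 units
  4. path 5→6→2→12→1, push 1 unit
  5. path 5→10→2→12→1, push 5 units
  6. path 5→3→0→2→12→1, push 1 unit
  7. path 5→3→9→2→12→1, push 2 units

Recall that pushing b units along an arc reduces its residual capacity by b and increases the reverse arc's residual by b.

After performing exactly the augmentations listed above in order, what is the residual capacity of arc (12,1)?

Residual capacity of (12,1): 5

after path 1 (5→3→9→1, push 2): res(12,1)=15
after path 2 (5→10→2→6→0→3→12→1, push 1): res(12,1)=14
after path 3 (5→6→4→1, push 6): res(12,1)=14
after path 4 (5→6→2→12→1, push 1): res(12,1)=13
after path 5 (5→10→2→12→1, push 5): res(12,1)=8
after path 6 (5→3→0→2→12→1, push 1): res(12,1)=7
after path 7 (5→3→9→2→12→1, push 2): res(12,1)=5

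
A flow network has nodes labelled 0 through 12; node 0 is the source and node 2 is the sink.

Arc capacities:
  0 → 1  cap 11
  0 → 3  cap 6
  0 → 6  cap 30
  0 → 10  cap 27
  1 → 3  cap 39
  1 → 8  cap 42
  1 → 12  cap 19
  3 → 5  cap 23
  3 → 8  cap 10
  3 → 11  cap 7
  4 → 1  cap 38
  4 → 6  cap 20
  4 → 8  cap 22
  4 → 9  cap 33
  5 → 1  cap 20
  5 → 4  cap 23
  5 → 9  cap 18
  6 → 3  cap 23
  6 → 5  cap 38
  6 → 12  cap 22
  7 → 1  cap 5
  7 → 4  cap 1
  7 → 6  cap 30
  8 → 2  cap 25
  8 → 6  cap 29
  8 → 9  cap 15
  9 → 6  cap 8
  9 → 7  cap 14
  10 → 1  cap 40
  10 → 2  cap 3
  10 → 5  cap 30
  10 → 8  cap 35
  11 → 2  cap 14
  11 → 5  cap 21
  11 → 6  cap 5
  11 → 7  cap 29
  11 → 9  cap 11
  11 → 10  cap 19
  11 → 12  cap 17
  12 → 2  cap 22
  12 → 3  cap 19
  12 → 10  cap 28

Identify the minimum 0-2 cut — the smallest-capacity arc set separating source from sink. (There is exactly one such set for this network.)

Min-cut arcs: {(3,11), (8,2), (10,2), (12,2)} (total capacity 57)

augment #1: 0→10→2 push 3
augment #2: 0→1→8→2 push 11
augment #3: 0→3→8→2 push 6
augment #4: 0→6→12→2 push 22
augment #5: 0→10→8→2 push 8
augment #6: 0→6→3→11→2 push 7
max flow = 57; residual-reachable set from 0 gives S-side
cut edges (S→T): {(3,11), (8,2), (10,2), (12,2)} total cap 57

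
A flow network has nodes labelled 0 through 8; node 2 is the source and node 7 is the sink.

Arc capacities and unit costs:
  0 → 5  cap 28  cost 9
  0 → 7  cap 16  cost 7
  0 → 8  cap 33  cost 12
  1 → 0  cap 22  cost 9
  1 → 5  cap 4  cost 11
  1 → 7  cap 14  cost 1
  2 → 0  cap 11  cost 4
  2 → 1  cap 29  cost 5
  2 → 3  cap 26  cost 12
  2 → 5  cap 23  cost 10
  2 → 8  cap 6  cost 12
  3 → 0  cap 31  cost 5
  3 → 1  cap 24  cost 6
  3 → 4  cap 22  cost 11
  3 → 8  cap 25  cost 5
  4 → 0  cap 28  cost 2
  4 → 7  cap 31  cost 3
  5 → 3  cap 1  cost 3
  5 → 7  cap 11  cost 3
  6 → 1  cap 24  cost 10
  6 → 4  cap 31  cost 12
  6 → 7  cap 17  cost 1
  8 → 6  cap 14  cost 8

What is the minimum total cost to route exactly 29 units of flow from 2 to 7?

Minimum cost for 29 units: 257

shortest-cost path #1: 2→1→7 push 14 @ unit cost 6 (adds 84)
shortest-cost path #2: 2→0→7 push 11 @ unit cost 11 (adds 121)
shortest-cost path #3: 2→5→7 push 4 @ unit cost 13 (adds 52)
total cost = 257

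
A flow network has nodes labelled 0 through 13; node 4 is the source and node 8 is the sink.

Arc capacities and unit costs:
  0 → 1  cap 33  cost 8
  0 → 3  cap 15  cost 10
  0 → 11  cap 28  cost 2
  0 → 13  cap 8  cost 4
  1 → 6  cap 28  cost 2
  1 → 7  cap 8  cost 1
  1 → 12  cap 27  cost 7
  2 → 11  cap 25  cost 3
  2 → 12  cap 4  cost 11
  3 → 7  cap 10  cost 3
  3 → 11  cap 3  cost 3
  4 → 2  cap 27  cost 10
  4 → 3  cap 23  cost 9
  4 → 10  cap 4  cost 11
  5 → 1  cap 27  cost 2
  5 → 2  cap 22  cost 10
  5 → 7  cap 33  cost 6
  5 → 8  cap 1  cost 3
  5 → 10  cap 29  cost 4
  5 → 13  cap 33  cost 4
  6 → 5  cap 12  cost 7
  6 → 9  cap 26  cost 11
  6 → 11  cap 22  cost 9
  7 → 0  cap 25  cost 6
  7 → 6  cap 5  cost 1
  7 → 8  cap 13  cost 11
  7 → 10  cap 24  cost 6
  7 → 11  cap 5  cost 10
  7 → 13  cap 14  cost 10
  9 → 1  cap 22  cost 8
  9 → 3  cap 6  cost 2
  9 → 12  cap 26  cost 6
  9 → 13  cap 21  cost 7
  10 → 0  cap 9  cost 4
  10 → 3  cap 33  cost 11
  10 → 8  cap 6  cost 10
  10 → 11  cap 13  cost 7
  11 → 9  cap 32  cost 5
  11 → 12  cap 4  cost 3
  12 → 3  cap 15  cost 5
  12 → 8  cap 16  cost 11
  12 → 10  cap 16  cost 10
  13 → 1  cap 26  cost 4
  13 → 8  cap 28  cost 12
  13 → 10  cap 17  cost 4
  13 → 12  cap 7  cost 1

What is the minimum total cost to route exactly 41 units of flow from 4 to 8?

shortest-cost path #1: 4→10→8 push 4 @ unit cost 21 (adds 84)
shortest-cost path #2: 4→3→7→8 push 10 @ unit cost 23 (adds 230)
shortest-cost path #3: 4→3→11→12→8 push 3 @ unit cost 26 (adds 78)
shortest-cost path #4: 4→2→11→12→8 push 1 @ unit cost 27 (adds 27)
shortest-cost path #5: 4→2→12→8 push 4 @ unit cost 32 (adds 128)
shortest-cost path #6: 4→2→11→9→12→8 push 8 @ unit cost 35 (adds 280)
shortest-cost path #7: 4→2→11→9→13→8 push 11 @ unit cost 37 (adds 407)
total cost = 1234

Minimum cost for 41 units: 1234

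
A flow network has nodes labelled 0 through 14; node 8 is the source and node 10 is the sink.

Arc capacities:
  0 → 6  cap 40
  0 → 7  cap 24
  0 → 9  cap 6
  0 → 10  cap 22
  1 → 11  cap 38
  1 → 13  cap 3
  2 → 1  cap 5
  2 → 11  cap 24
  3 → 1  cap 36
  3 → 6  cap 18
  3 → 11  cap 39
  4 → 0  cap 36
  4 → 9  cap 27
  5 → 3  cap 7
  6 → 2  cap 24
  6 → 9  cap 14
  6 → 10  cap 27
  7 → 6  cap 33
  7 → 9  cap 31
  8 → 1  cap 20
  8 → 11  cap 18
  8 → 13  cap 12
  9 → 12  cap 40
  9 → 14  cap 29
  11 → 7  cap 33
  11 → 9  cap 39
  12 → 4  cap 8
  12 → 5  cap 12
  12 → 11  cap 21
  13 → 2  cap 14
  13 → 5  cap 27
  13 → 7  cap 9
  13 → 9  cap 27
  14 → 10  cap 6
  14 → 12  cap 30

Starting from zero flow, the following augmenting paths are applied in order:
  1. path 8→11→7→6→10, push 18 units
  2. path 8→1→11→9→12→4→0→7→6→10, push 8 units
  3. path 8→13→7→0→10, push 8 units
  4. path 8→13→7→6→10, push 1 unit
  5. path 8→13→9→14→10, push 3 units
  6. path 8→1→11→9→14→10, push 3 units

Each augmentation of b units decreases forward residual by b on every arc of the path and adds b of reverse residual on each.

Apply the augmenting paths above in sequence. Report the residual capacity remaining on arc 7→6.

after path 1 (8→11→7→6→10, push 18): res(7,6)=15
after path 2 (8→1→11→9→12→4→0→7→6→10, push 8): res(7,6)=7
after path 3 (8→13→7→0→10, push 8): res(7,6)=7
after path 4 (8→13→7→6→10, push 1): res(7,6)=6
after path 5 (8→13→9→14→10, push 3): res(7,6)=6
after path 6 (8→1→11→9→14→10, push 3): res(7,6)=6

Residual capacity of (7,6): 6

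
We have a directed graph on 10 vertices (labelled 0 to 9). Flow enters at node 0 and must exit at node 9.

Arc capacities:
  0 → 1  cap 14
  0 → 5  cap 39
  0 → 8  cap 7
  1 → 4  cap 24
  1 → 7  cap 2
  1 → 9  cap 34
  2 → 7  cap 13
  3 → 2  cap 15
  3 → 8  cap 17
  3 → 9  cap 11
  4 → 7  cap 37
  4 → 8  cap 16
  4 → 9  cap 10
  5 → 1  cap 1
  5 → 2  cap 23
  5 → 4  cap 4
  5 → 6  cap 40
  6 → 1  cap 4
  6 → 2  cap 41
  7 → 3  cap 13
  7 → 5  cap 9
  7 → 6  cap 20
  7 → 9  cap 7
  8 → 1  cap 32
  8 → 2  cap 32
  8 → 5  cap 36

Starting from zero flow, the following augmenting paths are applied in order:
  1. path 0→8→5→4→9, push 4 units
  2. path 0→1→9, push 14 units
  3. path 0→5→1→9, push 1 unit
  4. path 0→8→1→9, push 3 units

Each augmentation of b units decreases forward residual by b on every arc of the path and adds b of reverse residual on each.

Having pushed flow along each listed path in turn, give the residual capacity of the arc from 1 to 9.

Residual capacity of (1,9): 16

after path 1 (0→8→5→4→9, push 4): res(1,9)=34
after path 2 (0→1→9, push 14): res(1,9)=20
after path 3 (0→5→1→9, push 1): res(1,9)=19
after path 4 (0→8→1→9, push 3): res(1,9)=16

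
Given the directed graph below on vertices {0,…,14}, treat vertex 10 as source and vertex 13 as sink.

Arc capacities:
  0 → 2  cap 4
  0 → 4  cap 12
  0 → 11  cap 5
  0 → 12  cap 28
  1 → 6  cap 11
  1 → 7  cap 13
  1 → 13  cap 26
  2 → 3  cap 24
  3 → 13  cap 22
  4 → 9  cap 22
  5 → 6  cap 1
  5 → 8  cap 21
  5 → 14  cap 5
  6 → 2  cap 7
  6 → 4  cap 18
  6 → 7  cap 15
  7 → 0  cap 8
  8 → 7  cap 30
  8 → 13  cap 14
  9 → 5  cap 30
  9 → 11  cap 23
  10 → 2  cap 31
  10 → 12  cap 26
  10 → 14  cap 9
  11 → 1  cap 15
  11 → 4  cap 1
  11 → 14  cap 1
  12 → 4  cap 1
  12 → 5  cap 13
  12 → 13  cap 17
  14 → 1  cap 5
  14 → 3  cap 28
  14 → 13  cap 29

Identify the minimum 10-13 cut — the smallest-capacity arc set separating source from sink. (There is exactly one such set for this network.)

Min-cut arcs: {(3,13), (10,12), (10,14)} (total capacity 57)

augment #1: 10→12→13 push 17
augment #2: 10→14→13 push 9
augment #3: 10→2→3→13 push 22
augment #4: 10→12→5→8→13 push 9
max flow = 57; residual-reachable set from 10 gives S-side
cut edges (S→T): {(3,13), (10,12), (10,14)} total cap 57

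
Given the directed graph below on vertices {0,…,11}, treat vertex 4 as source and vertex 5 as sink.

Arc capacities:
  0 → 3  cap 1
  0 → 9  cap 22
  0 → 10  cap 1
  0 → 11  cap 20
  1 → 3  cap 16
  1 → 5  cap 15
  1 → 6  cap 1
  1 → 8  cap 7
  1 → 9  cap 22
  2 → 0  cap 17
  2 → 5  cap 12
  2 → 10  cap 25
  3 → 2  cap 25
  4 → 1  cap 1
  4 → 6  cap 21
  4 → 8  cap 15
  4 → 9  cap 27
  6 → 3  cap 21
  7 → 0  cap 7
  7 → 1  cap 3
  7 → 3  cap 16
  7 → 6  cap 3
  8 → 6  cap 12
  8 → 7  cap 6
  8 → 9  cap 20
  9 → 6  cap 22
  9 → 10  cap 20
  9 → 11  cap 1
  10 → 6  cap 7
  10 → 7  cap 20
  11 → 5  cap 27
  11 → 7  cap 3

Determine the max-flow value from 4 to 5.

Maximum flow value: 37

augment #1: 4→1→5 bottleneck 1, total now 1
augment #2: 4→9→11→5 bottleneck 1, total now 2
augment #3: 4→6→3→2→5 bottleneck 12, total now 14
augment #4: 4→8→7→1→5 bottleneck 3, total now 17
augment #5: 4→8→7→0→11→5 bottleneck 3, total now 20
augment #6: 4→6→3→2→0→11→5 bottleneck 9, total now 29
augment #7: 4→9→10→7→0→11→5 bottleneck 4, total now 33
augment #8: 4→9→10→7→3→2→0→11→5 bottleneck 4, total now 37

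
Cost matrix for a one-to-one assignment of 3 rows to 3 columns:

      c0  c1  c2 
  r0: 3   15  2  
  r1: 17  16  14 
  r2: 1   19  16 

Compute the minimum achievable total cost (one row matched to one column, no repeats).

optimal assignment: row0→col2 (cost 2), row1→col1 (cost 16), row2→col0 (cost 1)
total = 2 + 16 + 1 = 19

Minimum assignment cost: 19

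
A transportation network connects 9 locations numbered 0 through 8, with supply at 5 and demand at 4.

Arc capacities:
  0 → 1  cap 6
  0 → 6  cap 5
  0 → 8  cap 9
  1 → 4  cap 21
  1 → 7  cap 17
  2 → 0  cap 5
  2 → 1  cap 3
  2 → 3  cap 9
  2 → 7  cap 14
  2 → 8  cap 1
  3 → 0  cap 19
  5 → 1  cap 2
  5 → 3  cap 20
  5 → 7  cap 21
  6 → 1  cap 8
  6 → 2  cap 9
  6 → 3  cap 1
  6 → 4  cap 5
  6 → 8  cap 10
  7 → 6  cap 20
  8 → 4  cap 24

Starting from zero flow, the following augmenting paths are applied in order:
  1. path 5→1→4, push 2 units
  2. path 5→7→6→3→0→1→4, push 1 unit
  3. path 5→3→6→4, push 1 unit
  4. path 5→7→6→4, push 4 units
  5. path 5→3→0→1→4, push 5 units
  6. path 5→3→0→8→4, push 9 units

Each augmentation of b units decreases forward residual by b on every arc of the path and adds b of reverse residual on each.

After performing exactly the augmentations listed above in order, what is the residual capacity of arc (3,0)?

after path 1 (5→1→4, push 2): res(3,0)=19
after path 2 (5→7→6→3→0→1→4, push 1): res(3,0)=18
after path 3 (5→3→6→4, push 1): res(3,0)=18
after path 4 (5→7→6→4, push 4): res(3,0)=18
after path 5 (5→3→0→1→4, push 5): res(3,0)=13
after path 6 (5→3→0→8→4, push 9): res(3,0)=4

Residual capacity of (3,0): 4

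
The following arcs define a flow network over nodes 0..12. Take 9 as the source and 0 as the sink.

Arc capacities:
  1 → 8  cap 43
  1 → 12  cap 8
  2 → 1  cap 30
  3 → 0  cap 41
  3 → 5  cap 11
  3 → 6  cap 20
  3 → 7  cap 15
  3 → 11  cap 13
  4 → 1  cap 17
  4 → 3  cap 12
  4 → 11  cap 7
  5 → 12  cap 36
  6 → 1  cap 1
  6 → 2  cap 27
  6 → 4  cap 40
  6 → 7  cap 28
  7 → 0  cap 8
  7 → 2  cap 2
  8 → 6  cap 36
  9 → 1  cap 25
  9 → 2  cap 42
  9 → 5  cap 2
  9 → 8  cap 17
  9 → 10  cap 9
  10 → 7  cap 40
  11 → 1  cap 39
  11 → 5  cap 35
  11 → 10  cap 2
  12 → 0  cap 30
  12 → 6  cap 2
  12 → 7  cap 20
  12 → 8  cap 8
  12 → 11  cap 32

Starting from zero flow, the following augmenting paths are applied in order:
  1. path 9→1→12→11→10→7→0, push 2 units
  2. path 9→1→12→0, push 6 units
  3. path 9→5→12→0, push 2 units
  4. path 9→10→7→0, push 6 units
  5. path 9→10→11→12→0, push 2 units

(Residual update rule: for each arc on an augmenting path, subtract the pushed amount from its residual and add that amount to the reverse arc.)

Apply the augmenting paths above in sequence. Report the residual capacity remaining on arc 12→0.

after path 1 (9→1→12→11→10→7→0, push 2): res(12,0)=30
after path 2 (9→1→12→0, push 6): res(12,0)=24
after path 3 (9→5→12→0, push 2): res(12,0)=22
after path 4 (9→10→7→0, push 6): res(12,0)=22
after path 5 (9→10→11→12→0, push 2): res(12,0)=20

Residual capacity of (12,0): 20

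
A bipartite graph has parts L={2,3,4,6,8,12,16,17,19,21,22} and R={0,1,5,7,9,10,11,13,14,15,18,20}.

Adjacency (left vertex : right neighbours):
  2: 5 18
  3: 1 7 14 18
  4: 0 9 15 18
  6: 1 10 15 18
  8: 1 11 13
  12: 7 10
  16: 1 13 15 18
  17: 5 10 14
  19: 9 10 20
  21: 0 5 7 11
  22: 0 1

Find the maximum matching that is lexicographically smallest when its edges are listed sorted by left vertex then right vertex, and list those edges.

|M| = 11 (so the lex-smallest maximum matching has 11 edges)
process left vertices in ascending order; for each, take the smallest-labelled available neighbour that still permits 11 edges overall, or leave it unmatched if none does
lex-smallest matching: {2-5, 3-1, 4-9, 6-10, 8-13, 12-7, 16-15, 17-14, 19-20, 21-11, 22-0}

Lex-smallest maximum matching: {(2,5), (3,1), (4,9), (6,10), (8,13), (12,7), (16,15), (17,14), (19,20), (21,11), (22,0)}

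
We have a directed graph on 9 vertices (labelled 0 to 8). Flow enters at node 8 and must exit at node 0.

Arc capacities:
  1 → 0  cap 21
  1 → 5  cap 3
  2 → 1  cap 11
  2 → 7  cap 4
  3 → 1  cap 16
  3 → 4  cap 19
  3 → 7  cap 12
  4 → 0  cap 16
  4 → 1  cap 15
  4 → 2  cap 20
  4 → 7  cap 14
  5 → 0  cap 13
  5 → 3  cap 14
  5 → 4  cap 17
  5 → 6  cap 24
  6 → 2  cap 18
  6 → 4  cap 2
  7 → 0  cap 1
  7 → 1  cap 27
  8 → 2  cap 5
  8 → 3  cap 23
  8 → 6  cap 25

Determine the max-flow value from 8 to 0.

augment #1: 8→2→1→0 bottleneck 5, total now 5
augment #2: 8→3→1→0 bottleneck 16, total now 21
augment #3: 8→3→4→0 bottleneck 7, total now 28
augment #4: 8→6→4→0 bottleneck 2, total now 30
augment #5: 8→6→2→7→0 bottleneck 1, total now 31
augment #6: 8→6→2→1→5→0 bottleneck 3, total now 34
augment #7: 8→6→2→1→3→4→0 bottleneck 3, total now 37
augment #8: 8→6→2→7→1→3→4→0 bottleneck 3, total now 40

Maximum flow value: 40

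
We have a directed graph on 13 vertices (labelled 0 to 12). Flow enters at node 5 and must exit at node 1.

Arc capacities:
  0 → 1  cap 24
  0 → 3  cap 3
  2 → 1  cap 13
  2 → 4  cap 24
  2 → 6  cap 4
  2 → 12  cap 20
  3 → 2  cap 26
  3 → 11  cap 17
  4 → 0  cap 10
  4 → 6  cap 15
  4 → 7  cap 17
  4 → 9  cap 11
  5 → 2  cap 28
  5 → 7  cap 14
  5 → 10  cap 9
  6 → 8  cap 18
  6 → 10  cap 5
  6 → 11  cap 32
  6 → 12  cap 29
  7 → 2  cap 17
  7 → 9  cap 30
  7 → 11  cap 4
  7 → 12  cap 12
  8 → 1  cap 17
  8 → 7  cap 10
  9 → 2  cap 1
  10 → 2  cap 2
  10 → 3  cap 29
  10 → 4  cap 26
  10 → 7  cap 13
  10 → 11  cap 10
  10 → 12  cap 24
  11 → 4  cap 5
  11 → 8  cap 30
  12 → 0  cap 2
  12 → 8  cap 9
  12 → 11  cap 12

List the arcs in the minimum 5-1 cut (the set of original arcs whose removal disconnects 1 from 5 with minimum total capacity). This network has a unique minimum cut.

Min-cut arcs: {(2,1), (4,0), (8,1), (12,0)} (total capacity 42)

augment #1: 5→2→1 push 13
augment #2: 5→2→4→0→1 push 10
augment #3: 5→2→6→8→1 push 4
augment #4: 5→2→12→0→1 push 1
augment #5: 5→7→11→8→1 push 4
augment #6: 5→7→12→0→1 push 1
augment #7: 5→7→12→8→1 push 9
max flow = 42; residual-reachable set from 5 gives S-side
cut edges (S→T): {(2,1), (4,0), (8,1), (12,0)} total cap 42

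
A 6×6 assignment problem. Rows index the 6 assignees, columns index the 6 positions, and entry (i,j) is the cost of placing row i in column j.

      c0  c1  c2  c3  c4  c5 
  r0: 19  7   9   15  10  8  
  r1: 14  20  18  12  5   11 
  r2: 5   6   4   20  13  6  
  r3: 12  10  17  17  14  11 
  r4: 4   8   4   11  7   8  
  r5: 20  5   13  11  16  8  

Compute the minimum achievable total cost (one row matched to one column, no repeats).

one of 2 optimal assignments: row0→col1 (cost 7), row1→col4 (cost 5), row2→col2 (cost 4), row3→col5 (cost 11), row4→col0 (cost 4), row5→col3 (cost 11)
total = 7 + 5 + 4 + 11 + 4 + 11 = 42

Minimum assignment cost: 42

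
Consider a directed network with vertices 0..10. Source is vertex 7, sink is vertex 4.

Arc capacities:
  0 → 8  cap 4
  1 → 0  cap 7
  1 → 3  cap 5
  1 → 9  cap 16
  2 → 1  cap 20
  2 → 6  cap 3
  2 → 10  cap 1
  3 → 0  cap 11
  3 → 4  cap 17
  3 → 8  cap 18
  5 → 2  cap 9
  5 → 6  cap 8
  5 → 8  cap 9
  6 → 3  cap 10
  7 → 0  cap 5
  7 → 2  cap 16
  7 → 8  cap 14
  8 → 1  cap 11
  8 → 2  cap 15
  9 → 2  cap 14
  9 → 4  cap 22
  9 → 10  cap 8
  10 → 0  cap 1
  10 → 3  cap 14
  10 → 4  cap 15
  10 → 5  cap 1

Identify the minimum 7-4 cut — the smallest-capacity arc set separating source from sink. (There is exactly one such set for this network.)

augment #1: 7→2→10→4 push 1
augment #2: 7→2→1→3→4 push 5
augment #3: 7→2→1→9→4 push 10
augment #4: 7→8→1→9→4 push 6
augment #5: 7→8→2→6→3→4 push 3
max flow = 25; residual-reachable set from 7 gives S-side
cut edges (S→T): {(1,3), (1,9), (2,6), (2,10)} total cap 25

Min-cut arcs: {(1,3), (1,9), (2,6), (2,10)} (total capacity 25)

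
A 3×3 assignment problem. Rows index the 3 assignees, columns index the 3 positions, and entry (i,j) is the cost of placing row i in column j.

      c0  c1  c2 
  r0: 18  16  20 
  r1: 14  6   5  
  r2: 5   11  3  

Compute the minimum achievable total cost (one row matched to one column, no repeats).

Minimum assignment cost: 26

optimal assignment: row0→col1 (cost 16), row1→col2 (cost 5), row2→col0 (cost 5)
total = 16 + 5 + 5 = 26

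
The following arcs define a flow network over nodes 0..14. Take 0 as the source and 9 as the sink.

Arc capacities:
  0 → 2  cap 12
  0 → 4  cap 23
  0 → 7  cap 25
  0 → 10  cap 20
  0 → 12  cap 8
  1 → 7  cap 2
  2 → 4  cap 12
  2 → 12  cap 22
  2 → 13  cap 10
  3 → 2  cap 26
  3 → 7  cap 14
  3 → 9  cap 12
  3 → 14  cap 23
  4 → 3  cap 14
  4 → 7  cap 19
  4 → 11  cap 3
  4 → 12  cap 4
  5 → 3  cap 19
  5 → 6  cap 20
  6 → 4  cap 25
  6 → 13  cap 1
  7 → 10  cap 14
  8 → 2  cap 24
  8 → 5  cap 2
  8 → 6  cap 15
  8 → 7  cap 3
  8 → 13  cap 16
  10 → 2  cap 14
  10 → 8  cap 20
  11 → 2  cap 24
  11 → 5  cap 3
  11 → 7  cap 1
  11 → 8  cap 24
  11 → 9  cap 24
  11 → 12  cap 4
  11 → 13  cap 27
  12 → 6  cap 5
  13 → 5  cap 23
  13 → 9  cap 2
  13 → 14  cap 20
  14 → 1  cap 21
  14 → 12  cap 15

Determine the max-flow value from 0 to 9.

Maximum flow value: 17

augment #1: 0→2→13→9 bottleneck 2, total now 2
augment #2: 0→4→3→9 bottleneck 12, total now 14
augment #3: 0→4→11→9 bottleneck 3, total now 17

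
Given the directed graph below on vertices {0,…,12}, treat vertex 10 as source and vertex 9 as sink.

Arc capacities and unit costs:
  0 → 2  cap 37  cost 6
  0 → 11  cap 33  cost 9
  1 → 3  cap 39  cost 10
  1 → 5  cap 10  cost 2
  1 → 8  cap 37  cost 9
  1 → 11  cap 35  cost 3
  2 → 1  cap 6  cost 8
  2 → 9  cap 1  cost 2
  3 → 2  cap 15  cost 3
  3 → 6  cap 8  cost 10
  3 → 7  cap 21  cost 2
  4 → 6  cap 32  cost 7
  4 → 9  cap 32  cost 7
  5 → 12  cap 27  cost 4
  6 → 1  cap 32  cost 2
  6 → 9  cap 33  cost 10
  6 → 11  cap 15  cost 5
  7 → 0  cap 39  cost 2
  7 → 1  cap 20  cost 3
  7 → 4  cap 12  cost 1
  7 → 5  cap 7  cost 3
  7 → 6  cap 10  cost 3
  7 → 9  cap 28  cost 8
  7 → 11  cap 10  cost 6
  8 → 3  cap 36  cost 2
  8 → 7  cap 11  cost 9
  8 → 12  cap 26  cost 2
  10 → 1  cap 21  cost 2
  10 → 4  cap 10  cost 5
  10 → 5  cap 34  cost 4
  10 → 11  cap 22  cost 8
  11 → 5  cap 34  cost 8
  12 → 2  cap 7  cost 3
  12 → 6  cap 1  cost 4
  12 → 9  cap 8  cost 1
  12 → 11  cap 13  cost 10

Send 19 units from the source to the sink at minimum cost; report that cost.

Minimum cost for 19 units: 205

shortest-cost path #1: 10→5→12→9 push 8 @ unit cost 9 (adds 72)
shortest-cost path #2: 10→4→9 push 10 @ unit cost 12 (adds 120)
shortest-cost path #3: 10→5→12→2→9 push 1 @ unit cost 13 (adds 13)
total cost = 205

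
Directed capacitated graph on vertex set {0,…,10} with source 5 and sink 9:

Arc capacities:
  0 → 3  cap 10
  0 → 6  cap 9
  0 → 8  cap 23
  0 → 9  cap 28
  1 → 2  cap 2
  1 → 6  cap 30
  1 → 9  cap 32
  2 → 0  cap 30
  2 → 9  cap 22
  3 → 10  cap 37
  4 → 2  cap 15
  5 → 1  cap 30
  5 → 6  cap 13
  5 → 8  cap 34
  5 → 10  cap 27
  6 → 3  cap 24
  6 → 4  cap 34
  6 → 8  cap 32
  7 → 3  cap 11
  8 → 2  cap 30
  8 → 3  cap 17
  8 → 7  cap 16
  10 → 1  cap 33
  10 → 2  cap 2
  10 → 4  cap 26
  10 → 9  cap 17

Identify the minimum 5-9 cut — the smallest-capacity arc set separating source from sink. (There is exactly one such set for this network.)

Min-cut arcs: {(1,2), (1,9), (4,2), (8,2), (10,2), (10,9)} (total capacity 98)

augment #1: 5→1→9 push 30
augment #2: 5→10→9 push 17
augment #3: 5→8→2→9 push 22
augment #4: 5→10→1→9 push 2
augment #5: 5→8→2→0→9 push 8
augment #6: 5→10→2→0→9 push 2
augment #7: 5→6→4→2→0→9 push 13
augment #8: 5→10→1→2→0→9 push 2
augment #9: 5→10→4→2→0→9 push 2
max flow = 98; residual-reachable set from 5 gives S-side
cut edges (S→T): {(1,2), (1,9), (4,2), (8,2), (10,2), (10,9)} total cap 98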